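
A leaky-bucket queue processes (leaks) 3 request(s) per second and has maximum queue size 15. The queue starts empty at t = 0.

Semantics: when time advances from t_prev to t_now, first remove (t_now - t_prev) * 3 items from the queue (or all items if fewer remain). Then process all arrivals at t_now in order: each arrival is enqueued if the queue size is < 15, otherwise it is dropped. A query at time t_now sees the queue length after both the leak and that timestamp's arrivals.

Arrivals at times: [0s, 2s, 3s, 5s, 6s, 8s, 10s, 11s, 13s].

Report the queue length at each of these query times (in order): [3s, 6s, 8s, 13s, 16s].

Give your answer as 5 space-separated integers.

Answer: 1 1 1 1 0

Derivation:
Queue lengths at query times:
  query t=3s: backlog = 1
  query t=6s: backlog = 1
  query t=8s: backlog = 1
  query t=13s: backlog = 1
  query t=16s: backlog = 0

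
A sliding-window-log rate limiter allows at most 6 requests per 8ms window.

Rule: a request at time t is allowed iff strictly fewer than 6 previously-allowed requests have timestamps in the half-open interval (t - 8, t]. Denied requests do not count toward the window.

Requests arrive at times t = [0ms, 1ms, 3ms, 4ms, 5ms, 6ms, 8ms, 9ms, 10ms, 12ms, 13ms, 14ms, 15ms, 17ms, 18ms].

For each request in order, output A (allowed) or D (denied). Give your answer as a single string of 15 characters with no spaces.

Tracking allowed requests in the window:
  req#1 t=0ms: ALLOW
  req#2 t=1ms: ALLOW
  req#3 t=3ms: ALLOW
  req#4 t=4ms: ALLOW
  req#5 t=5ms: ALLOW
  req#6 t=6ms: ALLOW
  req#7 t=8ms: ALLOW
  req#8 t=9ms: ALLOW
  req#9 t=10ms: DENY
  req#10 t=12ms: ALLOW
  req#11 t=13ms: ALLOW
  req#12 t=14ms: ALLOW
  req#13 t=15ms: ALLOW
  req#14 t=17ms: ALLOW
  req#15 t=18ms: ALLOW

Answer: AAAAAAAADAAAAAA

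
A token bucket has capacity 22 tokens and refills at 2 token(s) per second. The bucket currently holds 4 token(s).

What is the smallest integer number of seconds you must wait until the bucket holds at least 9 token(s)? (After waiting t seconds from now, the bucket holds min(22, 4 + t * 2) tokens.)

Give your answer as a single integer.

Need 4 + t * 2 >= 9, so t >= 5/2.
Smallest integer t = ceil(5/2) = 3.

Answer: 3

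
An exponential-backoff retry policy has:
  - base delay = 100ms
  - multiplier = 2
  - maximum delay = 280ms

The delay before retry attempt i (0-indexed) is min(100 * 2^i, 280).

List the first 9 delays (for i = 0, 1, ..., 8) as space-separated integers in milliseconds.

Answer: 100 200 280 280 280 280 280 280 280

Derivation:
Computing each delay:
  i=0: min(100*2^0, 280) = 100
  i=1: min(100*2^1, 280) = 200
  i=2: min(100*2^2, 280) = 280
  i=3: min(100*2^3, 280) = 280
  i=4: min(100*2^4, 280) = 280
  i=5: min(100*2^5, 280) = 280
  i=6: min(100*2^6, 280) = 280
  i=7: min(100*2^7, 280) = 280
  i=8: min(100*2^8, 280) = 280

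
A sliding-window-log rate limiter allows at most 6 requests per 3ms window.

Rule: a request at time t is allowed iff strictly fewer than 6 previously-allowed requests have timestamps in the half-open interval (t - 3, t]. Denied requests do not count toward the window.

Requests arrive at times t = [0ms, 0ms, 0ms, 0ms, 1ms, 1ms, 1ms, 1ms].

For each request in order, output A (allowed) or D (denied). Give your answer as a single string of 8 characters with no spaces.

Tracking allowed requests in the window:
  req#1 t=0ms: ALLOW
  req#2 t=0ms: ALLOW
  req#3 t=0ms: ALLOW
  req#4 t=0ms: ALLOW
  req#5 t=1ms: ALLOW
  req#6 t=1ms: ALLOW
  req#7 t=1ms: DENY
  req#8 t=1ms: DENY

Answer: AAAAAADD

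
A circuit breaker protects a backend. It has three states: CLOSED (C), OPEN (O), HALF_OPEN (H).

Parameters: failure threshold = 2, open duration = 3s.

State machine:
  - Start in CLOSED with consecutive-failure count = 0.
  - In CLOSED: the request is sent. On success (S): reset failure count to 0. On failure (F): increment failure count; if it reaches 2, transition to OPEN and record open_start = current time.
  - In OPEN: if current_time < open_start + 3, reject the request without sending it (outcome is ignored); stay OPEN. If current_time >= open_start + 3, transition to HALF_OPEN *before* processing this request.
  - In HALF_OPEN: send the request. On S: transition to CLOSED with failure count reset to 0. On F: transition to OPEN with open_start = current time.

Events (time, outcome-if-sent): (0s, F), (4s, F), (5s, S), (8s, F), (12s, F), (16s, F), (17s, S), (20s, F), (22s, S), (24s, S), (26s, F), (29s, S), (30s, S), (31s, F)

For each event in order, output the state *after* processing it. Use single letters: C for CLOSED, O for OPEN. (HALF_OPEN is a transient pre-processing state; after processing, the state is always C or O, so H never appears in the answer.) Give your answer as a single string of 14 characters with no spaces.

Answer: COOOOOOOOCCCCC

Derivation:
State after each event:
  event#1 t=0s outcome=F: state=CLOSED
  event#2 t=4s outcome=F: state=OPEN
  event#3 t=5s outcome=S: state=OPEN
  event#4 t=8s outcome=F: state=OPEN
  event#5 t=12s outcome=F: state=OPEN
  event#6 t=16s outcome=F: state=OPEN
  event#7 t=17s outcome=S: state=OPEN
  event#8 t=20s outcome=F: state=OPEN
  event#9 t=22s outcome=S: state=OPEN
  event#10 t=24s outcome=S: state=CLOSED
  event#11 t=26s outcome=F: state=CLOSED
  event#12 t=29s outcome=S: state=CLOSED
  event#13 t=30s outcome=S: state=CLOSED
  event#14 t=31s outcome=F: state=CLOSED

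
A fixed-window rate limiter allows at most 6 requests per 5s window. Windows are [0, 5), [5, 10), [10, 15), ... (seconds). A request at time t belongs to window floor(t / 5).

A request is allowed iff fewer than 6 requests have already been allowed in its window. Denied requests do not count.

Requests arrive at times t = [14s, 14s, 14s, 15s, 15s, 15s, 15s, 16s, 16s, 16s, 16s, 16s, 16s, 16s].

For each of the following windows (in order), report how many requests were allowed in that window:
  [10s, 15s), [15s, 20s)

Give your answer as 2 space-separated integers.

Answer: 3 6

Derivation:
Processing requests:
  req#1 t=14s (window 2): ALLOW
  req#2 t=14s (window 2): ALLOW
  req#3 t=14s (window 2): ALLOW
  req#4 t=15s (window 3): ALLOW
  req#5 t=15s (window 3): ALLOW
  req#6 t=15s (window 3): ALLOW
  req#7 t=15s (window 3): ALLOW
  req#8 t=16s (window 3): ALLOW
  req#9 t=16s (window 3): ALLOW
  req#10 t=16s (window 3): DENY
  req#11 t=16s (window 3): DENY
  req#12 t=16s (window 3): DENY
  req#13 t=16s (window 3): DENY
  req#14 t=16s (window 3): DENY

Allowed counts by window: 3 6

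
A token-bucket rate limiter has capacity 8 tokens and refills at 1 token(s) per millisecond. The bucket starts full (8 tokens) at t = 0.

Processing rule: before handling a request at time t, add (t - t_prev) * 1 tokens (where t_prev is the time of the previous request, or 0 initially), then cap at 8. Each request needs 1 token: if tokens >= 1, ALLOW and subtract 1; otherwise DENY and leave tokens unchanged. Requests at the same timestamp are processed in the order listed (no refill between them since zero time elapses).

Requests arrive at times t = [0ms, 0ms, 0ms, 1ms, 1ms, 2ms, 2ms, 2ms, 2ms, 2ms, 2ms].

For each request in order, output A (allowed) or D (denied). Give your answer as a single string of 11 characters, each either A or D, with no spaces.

Simulating step by step:
  req#1 t=0ms: ALLOW
  req#2 t=0ms: ALLOW
  req#3 t=0ms: ALLOW
  req#4 t=1ms: ALLOW
  req#5 t=1ms: ALLOW
  req#6 t=2ms: ALLOW
  req#7 t=2ms: ALLOW
  req#8 t=2ms: ALLOW
  req#9 t=2ms: ALLOW
  req#10 t=2ms: ALLOW
  req#11 t=2ms: DENY

Answer: AAAAAAAAAAD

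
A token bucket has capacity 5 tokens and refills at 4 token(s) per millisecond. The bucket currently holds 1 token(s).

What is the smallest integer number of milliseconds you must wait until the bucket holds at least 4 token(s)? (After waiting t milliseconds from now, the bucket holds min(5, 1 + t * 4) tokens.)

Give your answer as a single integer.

Answer: 1

Derivation:
Need 1 + t * 4 >= 4, so t >= 3/4.
Smallest integer t = ceil(3/4) = 1.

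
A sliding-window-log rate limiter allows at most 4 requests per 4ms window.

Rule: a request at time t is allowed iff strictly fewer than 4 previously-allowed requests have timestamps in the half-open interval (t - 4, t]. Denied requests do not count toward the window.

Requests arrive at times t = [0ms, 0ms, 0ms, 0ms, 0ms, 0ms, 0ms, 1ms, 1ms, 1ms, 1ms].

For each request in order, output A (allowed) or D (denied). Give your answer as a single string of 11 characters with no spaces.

Answer: AAAADDDDDDD

Derivation:
Tracking allowed requests in the window:
  req#1 t=0ms: ALLOW
  req#2 t=0ms: ALLOW
  req#3 t=0ms: ALLOW
  req#4 t=0ms: ALLOW
  req#5 t=0ms: DENY
  req#6 t=0ms: DENY
  req#7 t=0ms: DENY
  req#8 t=1ms: DENY
  req#9 t=1ms: DENY
  req#10 t=1ms: DENY
  req#11 t=1ms: DENY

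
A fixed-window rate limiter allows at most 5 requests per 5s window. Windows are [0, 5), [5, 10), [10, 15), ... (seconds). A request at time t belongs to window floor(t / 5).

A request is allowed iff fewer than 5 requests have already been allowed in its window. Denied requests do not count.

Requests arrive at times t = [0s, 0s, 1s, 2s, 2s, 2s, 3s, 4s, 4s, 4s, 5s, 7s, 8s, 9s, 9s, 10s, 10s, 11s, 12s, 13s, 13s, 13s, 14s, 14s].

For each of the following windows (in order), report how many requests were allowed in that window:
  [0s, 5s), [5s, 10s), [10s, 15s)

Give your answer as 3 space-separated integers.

Processing requests:
  req#1 t=0s (window 0): ALLOW
  req#2 t=0s (window 0): ALLOW
  req#3 t=1s (window 0): ALLOW
  req#4 t=2s (window 0): ALLOW
  req#5 t=2s (window 0): ALLOW
  req#6 t=2s (window 0): DENY
  req#7 t=3s (window 0): DENY
  req#8 t=4s (window 0): DENY
  req#9 t=4s (window 0): DENY
  req#10 t=4s (window 0): DENY
  req#11 t=5s (window 1): ALLOW
  req#12 t=7s (window 1): ALLOW
  req#13 t=8s (window 1): ALLOW
  req#14 t=9s (window 1): ALLOW
  req#15 t=9s (window 1): ALLOW
  req#16 t=10s (window 2): ALLOW
  req#17 t=10s (window 2): ALLOW
  req#18 t=11s (window 2): ALLOW
  req#19 t=12s (window 2): ALLOW
  req#20 t=13s (window 2): ALLOW
  req#21 t=13s (window 2): DENY
  req#22 t=13s (window 2): DENY
  req#23 t=14s (window 2): DENY
  req#24 t=14s (window 2): DENY

Allowed counts by window: 5 5 5

Answer: 5 5 5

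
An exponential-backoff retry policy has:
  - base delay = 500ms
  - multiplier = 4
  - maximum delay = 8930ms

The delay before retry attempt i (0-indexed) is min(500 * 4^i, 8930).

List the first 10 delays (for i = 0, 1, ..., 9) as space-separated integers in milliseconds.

Answer: 500 2000 8000 8930 8930 8930 8930 8930 8930 8930

Derivation:
Computing each delay:
  i=0: min(500*4^0, 8930) = 500
  i=1: min(500*4^1, 8930) = 2000
  i=2: min(500*4^2, 8930) = 8000
  i=3: min(500*4^3, 8930) = 8930
  i=4: min(500*4^4, 8930) = 8930
  i=5: min(500*4^5, 8930) = 8930
  i=6: min(500*4^6, 8930) = 8930
  i=7: min(500*4^7, 8930) = 8930
  i=8: min(500*4^8, 8930) = 8930
  i=9: min(500*4^9, 8930) = 8930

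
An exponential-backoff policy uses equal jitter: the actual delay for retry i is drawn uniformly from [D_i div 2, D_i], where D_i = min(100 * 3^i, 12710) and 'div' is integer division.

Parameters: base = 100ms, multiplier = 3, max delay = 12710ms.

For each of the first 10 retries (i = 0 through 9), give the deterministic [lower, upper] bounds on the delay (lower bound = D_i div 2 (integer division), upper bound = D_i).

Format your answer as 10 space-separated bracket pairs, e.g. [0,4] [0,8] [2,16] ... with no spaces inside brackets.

Answer: [50,100] [150,300] [450,900] [1350,2700] [4050,8100] [6355,12710] [6355,12710] [6355,12710] [6355,12710] [6355,12710]

Derivation:
Computing bounds per retry:
  i=0: D_i=min(100*3^0,12710)=100, bounds=[50,100]
  i=1: D_i=min(100*3^1,12710)=300, bounds=[150,300]
  i=2: D_i=min(100*3^2,12710)=900, bounds=[450,900]
  i=3: D_i=min(100*3^3,12710)=2700, bounds=[1350,2700]
  i=4: D_i=min(100*3^4,12710)=8100, bounds=[4050,8100]
  i=5: D_i=min(100*3^5,12710)=12710, bounds=[6355,12710]
  i=6: D_i=min(100*3^6,12710)=12710, bounds=[6355,12710]
  i=7: D_i=min(100*3^7,12710)=12710, bounds=[6355,12710]
  i=8: D_i=min(100*3^8,12710)=12710, bounds=[6355,12710]
  i=9: D_i=min(100*3^9,12710)=12710, bounds=[6355,12710]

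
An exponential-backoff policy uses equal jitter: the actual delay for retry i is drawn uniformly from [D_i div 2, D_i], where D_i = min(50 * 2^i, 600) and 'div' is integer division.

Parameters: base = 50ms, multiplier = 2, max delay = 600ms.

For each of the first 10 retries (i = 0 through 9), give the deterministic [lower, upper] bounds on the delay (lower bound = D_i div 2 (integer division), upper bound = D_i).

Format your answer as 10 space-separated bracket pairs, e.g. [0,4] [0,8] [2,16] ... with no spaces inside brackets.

Computing bounds per retry:
  i=0: D_i=min(50*2^0,600)=50, bounds=[25,50]
  i=1: D_i=min(50*2^1,600)=100, bounds=[50,100]
  i=2: D_i=min(50*2^2,600)=200, bounds=[100,200]
  i=3: D_i=min(50*2^3,600)=400, bounds=[200,400]
  i=4: D_i=min(50*2^4,600)=600, bounds=[300,600]
  i=5: D_i=min(50*2^5,600)=600, bounds=[300,600]
  i=6: D_i=min(50*2^6,600)=600, bounds=[300,600]
  i=7: D_i=min(50*2^7,600)=600, bounds=[300,600]
  i=8: D_i=min(50*2^8,600)=600, bounds=[300,600]
  i=9: D_i=min(50*2^9,600)=600, bounds=[300,600]

Answer: [25,50] [50,100] [100,200] [200,400] [300,600] [300,600] [300,600] [300,600] [300,600] [300,600]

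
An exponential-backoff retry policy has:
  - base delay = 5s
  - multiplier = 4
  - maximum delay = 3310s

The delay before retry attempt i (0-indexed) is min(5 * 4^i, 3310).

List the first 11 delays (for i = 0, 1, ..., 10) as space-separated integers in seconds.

Answer: 5 20 80 320 1280 3310 3310 3310 3310 3310 3310

Derivation:
Computing each delay:
  i=0: min(5*4^0, 3310) = 5
  i=1: min(5*4^1, 3310) = 20
  i=2: min(5*4^2, 3310) = 80
  i=3: min(5*4^3, 3310) = 320
  i=4: min(5*4^4, 3310) = 1280
  i=5: min(5*4^5, 3310) = 3310
  i=6: min(5*4^6, 3310) = 3310
  i=7: min(5*4^7, 3310) = 3310
  i=8: min(5*4^8, 3310) = 3310
  i=9: min(5*4^9, 3310) = 3310
  i=10: min(5*4^10, 3310) = 3310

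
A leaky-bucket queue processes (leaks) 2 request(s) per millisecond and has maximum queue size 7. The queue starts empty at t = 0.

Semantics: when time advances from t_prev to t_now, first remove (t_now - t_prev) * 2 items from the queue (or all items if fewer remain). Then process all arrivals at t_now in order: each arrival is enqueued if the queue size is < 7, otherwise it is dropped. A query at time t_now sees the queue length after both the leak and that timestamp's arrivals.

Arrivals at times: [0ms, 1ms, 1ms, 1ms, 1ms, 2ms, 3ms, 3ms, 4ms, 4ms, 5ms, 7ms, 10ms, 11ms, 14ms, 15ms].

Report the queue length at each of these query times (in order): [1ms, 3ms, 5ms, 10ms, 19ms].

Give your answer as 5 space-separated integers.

Queue lengths at query times:
  query t=1ms: backlog = 4
  query t=3ms: backlog = 3
  query t=5ms: backlog = 2
  query t=10ms: backlog = 1
  query t=19ms: backlog = 0

Answer: 4 3 2 1 0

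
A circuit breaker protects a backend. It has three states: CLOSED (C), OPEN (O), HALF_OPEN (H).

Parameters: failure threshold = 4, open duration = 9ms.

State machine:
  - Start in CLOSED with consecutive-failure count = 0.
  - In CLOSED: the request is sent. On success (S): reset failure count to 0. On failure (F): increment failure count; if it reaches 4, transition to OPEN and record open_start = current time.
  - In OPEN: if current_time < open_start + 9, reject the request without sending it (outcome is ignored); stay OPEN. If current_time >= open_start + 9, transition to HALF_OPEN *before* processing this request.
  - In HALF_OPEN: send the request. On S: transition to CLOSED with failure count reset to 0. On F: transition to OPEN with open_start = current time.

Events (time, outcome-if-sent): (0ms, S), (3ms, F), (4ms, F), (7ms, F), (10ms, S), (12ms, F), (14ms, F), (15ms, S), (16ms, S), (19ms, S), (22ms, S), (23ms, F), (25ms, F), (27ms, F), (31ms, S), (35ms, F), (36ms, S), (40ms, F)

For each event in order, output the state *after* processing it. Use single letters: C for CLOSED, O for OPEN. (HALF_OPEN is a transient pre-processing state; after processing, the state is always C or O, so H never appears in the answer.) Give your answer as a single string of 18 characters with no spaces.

Answer: CCCCCCCCCCCCCCCCCC

Derivation:
State after each event:
  event#1 t=0ms outcome=S: state=CLOSED
  event#2 t=3ms outcome=F: state=CLOSED
  event#3 t=4ms outcome=F: state=CLOSED
  event#4 t=7ms outcome=F: state=CLOSED
  event#5 t=10ms outcome=S: state=CLOSED
  event#6 t=12ms outcome=F: state=CLOSED
  event#7 t=14ms outcome=F: state=CLOSED
  event#8 t=15ms outcome=S: state=CLOSED
  event#9 t=16ms outcome=S: state=CLOSED
  event#10 t=19ms outcome=S: state=CLOSED
  event#11 t=22ms outcome=S: state=CLOSED
  event#12 t=23ms outcome=F: state=CLOSED
  event#13 t=25ms outcome=F: state=CLOSED
  event#14 t=27ms outcome=F: state=CLOSED
  event#15 t=31ms outcome=S: state=CLOSED
  event#16 t=35ms outcome=F: state=CLOSED
  event#17 t=36ms outcome=S: state=CLOSED
  event#18 t=40ms outcome=F: state=CLOSED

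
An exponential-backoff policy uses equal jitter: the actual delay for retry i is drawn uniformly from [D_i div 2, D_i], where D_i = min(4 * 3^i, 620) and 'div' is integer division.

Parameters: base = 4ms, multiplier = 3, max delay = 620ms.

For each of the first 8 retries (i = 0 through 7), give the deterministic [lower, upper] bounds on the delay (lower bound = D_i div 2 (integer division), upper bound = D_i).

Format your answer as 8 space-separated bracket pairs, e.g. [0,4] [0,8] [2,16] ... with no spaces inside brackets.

Answer: [2,4] [6,12] [18,36] [54,108] [162,324] [310,620] [310,620] [310,620]

Derivation:
Computing bounds per retry:
  i=0: D_i=min(4*3^0,620)=4, bounds=[2,4]
  i=1: D_i=min(4*3^1,620)=12, bounds=[6,12]
  i=2: D_i=min(4*3^2,620)=36, bounds=[18,36]
  i=3: D_i=min(4*3^3,620)=108, bounds=[54,108]
  i=4: D_i=min(4*3^4,620)=324, bounds=[162,324]
  i=5: D_i=min(4*3^5,620)=620, bounds=[310,620]
  i=6: D_i=min(4*3^6,620)=620, bounds=[310,620]
  i=7: D_i=min(4*3^7,620)=620, bounds=[310,620]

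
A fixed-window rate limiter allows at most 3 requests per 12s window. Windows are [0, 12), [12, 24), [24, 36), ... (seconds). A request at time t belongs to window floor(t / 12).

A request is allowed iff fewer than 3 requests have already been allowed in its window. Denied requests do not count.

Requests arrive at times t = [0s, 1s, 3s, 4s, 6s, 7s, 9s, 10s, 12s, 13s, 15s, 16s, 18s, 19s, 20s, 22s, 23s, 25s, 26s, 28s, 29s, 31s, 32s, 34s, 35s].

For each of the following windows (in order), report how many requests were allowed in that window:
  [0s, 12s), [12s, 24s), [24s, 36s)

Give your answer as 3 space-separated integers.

Processing requests:
  req#1 t=0s (window 0): ALLOW
  req#2 t=1s (window 0): ALLOW
  req#3 t=3s (window 0): ALLOW
  req#4 t=4s (window 0): DENY
  req#5 t=6s (window 0): DENY
  req#6 t=7s (window 0): DENY
  req#7 t=9s (window 0): DENY
  req#8 t=10s (window 0): DENY
  req#9 t=12s (window 1): ALLOW
  req#10 t=13s (window 1): ALLOW
  req#11 t=15s (window 1): ALLOW
  req#12 t=16s (window 1): DENY
  req#13 t=18s (window 1): DENY
  req#14 t=19s (window 1): DENY
  req#15 t=20s (window 1): DENY
  req#16 t=22s (window 1): DENY
  req#17 t=23s (window 1): DENY
  req#18 t=25s (window 2): ALLOW
  req#19 t=26s (window 2): ALLOW
  req#20 t=28s (window 2): ALLOW
  req#21 t=29s (window 2): DENY
  req#22 t=31s (window 2): DENY
  req#23 t=32s (window 2): DENY
  req#24 t=34s (window 2): DENY
  req#25 t=35s (window 2): DENY

Allowed counts by window: 3 3 3

Answer: 3 3 3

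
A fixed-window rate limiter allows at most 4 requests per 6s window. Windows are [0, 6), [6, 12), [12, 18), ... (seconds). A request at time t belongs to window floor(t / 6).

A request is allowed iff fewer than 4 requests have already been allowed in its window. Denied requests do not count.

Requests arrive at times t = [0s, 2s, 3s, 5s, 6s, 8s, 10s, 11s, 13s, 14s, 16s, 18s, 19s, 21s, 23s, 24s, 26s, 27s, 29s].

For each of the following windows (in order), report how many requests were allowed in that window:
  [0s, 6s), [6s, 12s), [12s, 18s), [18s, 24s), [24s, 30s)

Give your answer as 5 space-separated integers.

Processing requests:
  req#1 t=0s (window 0): ALLOW
  req#2 t=2s (window 0): ALLOW
  req#3 t=3s (window 0): ALLOW
  req#4 t=5s (window 0): ALLOW
  req#5 t=6s (window 1): ALLOW
  req#6 t=8s (window 1): ALLOW
  req#7 t=10s (window 1): ALLOW
  req#8 t=11s (window 1): ALLOW
  req#9 t=13s (window 2): ALLOW
  req#10 t=14s (window 2): ALLOW
  req#11 t=16s (window 2): ALLOW
  req#12 t=18s (window 3): ALLOW
  req#13 t=19s (window 3): ALLOW
  req#14 t=21s (window 3): ALLOW
  req#15 t=23s (window 3): ALLOW
  req#16 t=24s (window 4): ALLOW
  req#17 t=26s (window 4): ALLOW
  req#18 t=27s (window 4): ALLOW
  req#19 t=29s (window 4): ALLOW

Allowed counts by window: 4 4 3 4 4

Answer: 4 4 3 4 4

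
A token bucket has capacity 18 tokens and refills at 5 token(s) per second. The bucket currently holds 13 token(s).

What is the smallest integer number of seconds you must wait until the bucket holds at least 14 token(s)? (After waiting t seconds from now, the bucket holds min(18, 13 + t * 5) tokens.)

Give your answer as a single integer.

Need 13 + t * 5 >= 14, so t >= 1/5.
Smallest integer t = ceil(1/5) = 1.

Answer: 1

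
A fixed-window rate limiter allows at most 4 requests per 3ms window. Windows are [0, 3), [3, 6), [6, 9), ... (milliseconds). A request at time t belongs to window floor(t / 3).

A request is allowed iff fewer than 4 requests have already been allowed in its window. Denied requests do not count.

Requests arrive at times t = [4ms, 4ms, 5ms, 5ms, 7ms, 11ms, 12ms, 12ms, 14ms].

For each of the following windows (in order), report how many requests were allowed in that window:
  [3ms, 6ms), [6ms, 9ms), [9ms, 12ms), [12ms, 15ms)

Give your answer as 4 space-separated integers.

Processing requests:
  req#1 t=4ms (window 1): ALLOW
  req#2 t=4ms (window 1): ALLOW
  req#3 t=5ms (window 1): ALLOW
  req#4 t=5ms (window 1): ALLOW
  req#5 t=7ms (window 2): ALLOW
  req#6 t=11ms (window 3): ALLOW
  req#7 t=12ms (window 4): ALLOW
  req#8 t=12ms (window 4): ALLOW
  req#9 t=14ms (window 4): ALLOW

Allowed counts by window: 4 1 1 3

Answer: 4 1 1 3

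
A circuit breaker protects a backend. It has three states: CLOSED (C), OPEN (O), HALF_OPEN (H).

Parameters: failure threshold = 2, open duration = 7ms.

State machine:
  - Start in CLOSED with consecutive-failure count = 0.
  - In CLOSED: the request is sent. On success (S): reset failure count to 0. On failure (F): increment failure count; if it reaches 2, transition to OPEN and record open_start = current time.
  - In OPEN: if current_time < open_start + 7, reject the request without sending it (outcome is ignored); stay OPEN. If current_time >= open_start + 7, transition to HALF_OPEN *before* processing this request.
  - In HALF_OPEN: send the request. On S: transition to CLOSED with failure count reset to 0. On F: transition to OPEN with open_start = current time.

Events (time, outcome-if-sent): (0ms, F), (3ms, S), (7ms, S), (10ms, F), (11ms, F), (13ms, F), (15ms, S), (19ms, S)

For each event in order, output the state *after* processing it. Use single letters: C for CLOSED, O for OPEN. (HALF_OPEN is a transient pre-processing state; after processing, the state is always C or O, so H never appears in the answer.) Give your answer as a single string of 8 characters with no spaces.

State after each event:
  event#1 t=0ms outcome=F: state=CLOSED
  event#2 t=3ms outcome=S: state=CLOSED
  event#3 t=7ms outcome=S: state=CLOSED
  event#4 t=10ms outcome=F: state=CLOSED
  event#5 t=11ms outcome=F: state=OPEN
  event#6 t=13ms outcome=F: state=OPEN
  event#7 t=15ms outcome=S: state=OPEN
  event#8 t=19ms outcome=S: state=CLOSED

Answer: CCCCOOOC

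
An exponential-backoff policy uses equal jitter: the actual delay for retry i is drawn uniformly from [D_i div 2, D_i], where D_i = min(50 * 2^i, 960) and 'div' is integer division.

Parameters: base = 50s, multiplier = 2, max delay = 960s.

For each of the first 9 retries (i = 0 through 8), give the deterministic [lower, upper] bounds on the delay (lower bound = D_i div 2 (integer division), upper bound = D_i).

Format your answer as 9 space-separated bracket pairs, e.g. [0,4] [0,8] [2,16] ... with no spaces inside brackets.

Answer: [25,50] [50,100] [100,200] [200,400] [400,800] [480,960] [480,960] [480,960] [480,960]

Derivation:
Computing bounds per retry:
  i=0: D_i=min(50*2^0,960)=50, bounds=[25,50]
  i=1: D_i=min(50*2^1,960)=100, bounds=[50,100]
  i=2: D_i=min(50*2^2,960)=200, bounds=[100,200]
  i=3: D_i=min(50*2^3,960)=400, bounds=[200,400]
  i=4: D_i=min(50*2^4,960)=800, bounds=[400,800]
  i=5: D_i=min(50*2^5,960)=960, bounds=[480,960]
  i=6: D_i=min(50*2^6,960)=960, bounds=[480,960]
  i=7: D_i=min(50*2^7,960)=960, bounds=[480,960]
  i=8: D_i=min(50*2^8,960)=960, bounds=[480,960]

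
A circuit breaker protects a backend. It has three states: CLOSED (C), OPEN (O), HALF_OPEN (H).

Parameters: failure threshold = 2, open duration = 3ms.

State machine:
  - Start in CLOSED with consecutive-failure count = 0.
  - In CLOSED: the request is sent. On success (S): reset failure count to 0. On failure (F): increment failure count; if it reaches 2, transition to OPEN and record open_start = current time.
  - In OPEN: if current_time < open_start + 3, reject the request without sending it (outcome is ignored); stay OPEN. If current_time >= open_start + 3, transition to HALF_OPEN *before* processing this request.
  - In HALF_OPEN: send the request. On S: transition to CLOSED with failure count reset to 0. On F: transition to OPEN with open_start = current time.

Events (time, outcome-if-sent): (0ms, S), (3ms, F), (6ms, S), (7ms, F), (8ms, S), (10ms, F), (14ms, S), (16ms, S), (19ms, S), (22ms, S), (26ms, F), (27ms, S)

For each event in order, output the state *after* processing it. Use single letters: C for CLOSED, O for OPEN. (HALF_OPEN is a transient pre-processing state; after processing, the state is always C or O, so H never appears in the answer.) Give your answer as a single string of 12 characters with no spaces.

Answer: CCCCCCCCCCCC

Derivation:
State after each event:
  event#1 t=0ms outcome=S: state=CLOSED
  event#2 t=3ms outcome=F: state=CLOSED
  event#3 t=6ms outcome=S: state=CLOSED
  event#4 t=7ms outcome=F: state=CLOSED
  event#5 t=8ms outcome=S: state=CLOSED
  event#6 t=10ms outcome=F: state=CLOSED
  event#7 t=14ms outcome=S: state=CLOSED
  event#8 t=16ms outcome=S: state=CLOSED
  event#9 t=19ms outcome=S: state=CLOSED
  event#10 t=22ms outcome=S: state=CLOSED
  event#11 t=26ms outcome=F: state=CLOSED
  event#12 t=27ms outcome=S: state=CLOSED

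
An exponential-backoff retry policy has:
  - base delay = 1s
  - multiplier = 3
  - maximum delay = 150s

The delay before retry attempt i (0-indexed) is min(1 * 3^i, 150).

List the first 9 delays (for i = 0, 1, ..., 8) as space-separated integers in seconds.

Answer: 1 3 9 27 81 150 150 150 150

Derivation:
Computing each delay:
  i=0: min(1*3^0, 150) = 1
  i=1: min(1*3^1, 150) = 3
  i=2: min(1*3^2, 150) = 9
  i=3: min(1*3^3, 150) = 27
  i=4: min(1*3^4, 150) = 81
  i=5: min(1*3^5, 150) = 150
  i=6: min(1*3^6, 150) = 150
  i=7: min(1*3^7, 150) = 150
  i=8: min(1*3^8, 150) = 150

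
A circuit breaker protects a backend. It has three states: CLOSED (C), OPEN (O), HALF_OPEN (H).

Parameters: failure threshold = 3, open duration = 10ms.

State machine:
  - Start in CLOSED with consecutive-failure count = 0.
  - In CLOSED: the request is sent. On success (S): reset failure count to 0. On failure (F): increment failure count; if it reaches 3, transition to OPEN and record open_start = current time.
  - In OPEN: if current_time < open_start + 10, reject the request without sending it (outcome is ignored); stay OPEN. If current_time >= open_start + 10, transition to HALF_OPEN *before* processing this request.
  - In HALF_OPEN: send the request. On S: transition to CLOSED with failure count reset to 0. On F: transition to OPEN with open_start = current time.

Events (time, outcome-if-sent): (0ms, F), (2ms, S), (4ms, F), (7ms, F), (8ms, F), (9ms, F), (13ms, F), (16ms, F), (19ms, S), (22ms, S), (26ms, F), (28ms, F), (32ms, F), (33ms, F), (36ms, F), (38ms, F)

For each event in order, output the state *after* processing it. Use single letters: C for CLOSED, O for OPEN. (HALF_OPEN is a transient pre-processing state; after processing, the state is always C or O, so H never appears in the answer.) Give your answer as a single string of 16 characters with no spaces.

Answer: CCCCOOOOCCCCOOOO

Derivation:
State after each event:
  event#1 t=0ms outcome=F: state=CLOSED
  event#2 t=2ms outcome=S: state=CLOSED
  event#3 t=4ms outcome=F: state=CLOSED
  event#4 t=7ms outcome=F: state=CLOSED
  event#5 t=8ms outcome=F: state=OPEN
  event#6 t=9ms outcome=F: state=OPEN
  event#7 t=13ms outcome=F: state=OPEN
  event#8 t=16ms outcome=F: state=OPEN
  event#9 t=19ms outcome=S: state=CLOSED
  event#10 t=22ms outcome=S: state=CLOSED
  event#11 t=26ms outcome=F: state=CLOSED
  event#12 t=28ms outcome=F: state=CLOSED
  event#13 t=32ms outcome=F: state=OPEN
  event#14 t=33ms outcome=F: state=OPEN
  event#15 t=36ms outcome=F: state=OPEN
  event#16 t=38ms outcome=F: state=OPEN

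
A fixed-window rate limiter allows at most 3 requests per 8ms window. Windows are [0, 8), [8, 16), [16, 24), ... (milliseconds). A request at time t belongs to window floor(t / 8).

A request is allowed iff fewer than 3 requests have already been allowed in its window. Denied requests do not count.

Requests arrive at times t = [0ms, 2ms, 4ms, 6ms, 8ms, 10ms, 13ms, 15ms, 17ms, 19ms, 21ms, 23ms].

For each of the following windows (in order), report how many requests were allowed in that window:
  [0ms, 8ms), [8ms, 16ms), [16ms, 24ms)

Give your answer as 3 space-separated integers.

Answer: 3 3 3

Derivation:
Processing requests:
  req#1 t=0ms (window 0): ALLOW
  req#2 t=2ms (window 0): ALLOW
  req#3 t=4ms (window 0): ALLOW
  req#4 t=6ms (window 0): DENY
  req#5 t=8ms (window 1): ALLOW
  req#6 t=10ms (window 1): ALLOW
  req#7 t=13ms (window 1): ALLOW
  req#8 t=15ms (window 1): DENY
  req#9 t=17ms (window 2): ALLOW
  req#10 t=19ms (window 2): ALLOW
  req#11 t=21ms (window 2): ALLOW
  req#12 t=23ms (window 2): DENY

Allowed counts by window: 3 3 3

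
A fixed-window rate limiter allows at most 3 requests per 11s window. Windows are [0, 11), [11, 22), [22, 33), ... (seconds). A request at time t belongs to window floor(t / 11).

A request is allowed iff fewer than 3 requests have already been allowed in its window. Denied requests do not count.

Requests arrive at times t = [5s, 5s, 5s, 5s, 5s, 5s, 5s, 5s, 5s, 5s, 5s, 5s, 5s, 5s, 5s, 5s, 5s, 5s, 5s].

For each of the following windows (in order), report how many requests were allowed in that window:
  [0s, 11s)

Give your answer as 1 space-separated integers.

Answer: 3

Derivation:
Processing requests:
  req#1 t=5s (window 0): ALLOW
  req#2 t=5s (window 0): ALLOW
  req#3 t=5s (window 0): ALLOW
  req#4 t=5s (window 0): DENY
  req#5 t=5s (window 0): DENY
  req#6 t=5s (window 0): DENY
  req#7 t=5s (window 0): DENY
  req#8 t=5s (window 0): DENY
  req#9 t=5s (window 0): DENY
  req#10 t=5s (window 0): DENY
  req#11 t=5s (window 0): DENY
  req#12 t=5s (window 0): DENY
  req#13 t=5s (window 0): DENY
  req#14 t=5s (window 0): DENY
  req#15 t=5s (window 0): DENY
  req#16 t=5s (window 0): DENY
  req#17 t=5s (window 0): DENY
  req#18 t=5s (window 0): DENY
  req#19 t=5s (window 0): DENY

Allowed counts by window: 3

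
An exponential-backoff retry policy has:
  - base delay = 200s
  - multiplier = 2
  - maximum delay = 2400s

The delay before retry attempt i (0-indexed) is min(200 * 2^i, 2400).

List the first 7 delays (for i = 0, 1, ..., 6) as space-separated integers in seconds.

Answer: 200 400 800 1600 2400 2400 2400

Derivation:
Computing each delay:
  i=0: min(200*2^0, 2400) = 200
  i=1: min(200*2^1, 2400) = 400
  i=2: min(200*2^2, 2400) = 800
  i=3: min(200*2^3, 2400) = 1600
  i=4: min(200*2^4, 2400) = 2400
  i=5: min(200*2^5, 2400) = 2400
  i=6: min(200*2^6, 2400) = 2400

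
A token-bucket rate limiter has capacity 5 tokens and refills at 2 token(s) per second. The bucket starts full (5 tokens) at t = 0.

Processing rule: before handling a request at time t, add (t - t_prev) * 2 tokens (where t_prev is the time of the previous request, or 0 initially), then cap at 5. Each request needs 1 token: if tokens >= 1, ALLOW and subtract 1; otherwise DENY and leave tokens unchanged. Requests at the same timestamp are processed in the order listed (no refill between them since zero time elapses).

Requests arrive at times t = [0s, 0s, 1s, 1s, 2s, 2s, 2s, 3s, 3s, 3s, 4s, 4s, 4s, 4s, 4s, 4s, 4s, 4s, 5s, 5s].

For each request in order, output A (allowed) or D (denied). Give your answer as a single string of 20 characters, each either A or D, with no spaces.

Simulating step by step:
  req#1 t=0s: ALLOW
  req#2 t=0s: ALLOW
  req#3 t=1s: ALLOW
  req#4 t=1s: ALLOW
  req#5 t=2s: ALLOW
  req#6 t=2s: ALLOW
  req#7 t=2s: ALLOW
  req#8 t=3s: ALLOW
  req#9 t=3s: ALLOW
  req#10 t=3s: ALLOW
  req#11 t=4s: ALLOW
  req#12 t=4s: ALLOW
  req#13 t=4s: ALLOW
  req#14 t=4s: DENY
  req#15 t=4s: DENY
  req#16 t=4s: DENY
  req#17 t=4s: DENY
  req#18 t=4s: DENY
  req#19 t=5s: ALLOW
  req#20 t=5s: ALLOW

Answer: AAAAAAAAAAAAADDDDDAA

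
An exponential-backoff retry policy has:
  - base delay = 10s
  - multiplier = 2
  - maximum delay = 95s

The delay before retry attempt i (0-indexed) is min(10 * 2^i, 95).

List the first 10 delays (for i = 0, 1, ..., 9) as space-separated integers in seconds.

Answer: 10 20 40 80 95 95 95 95 95 95

Derivation:
Computing each delay:
  i=0: min(10*2^0, 95) = 10
  i=1: min(10*2^1, 95) = 20
  i=2: min(10*2^2, 95) = 40
  i=3: min(10*2^3, 95) = 80
  i=4: min(10*2^4, 95) = 95
  i=5: min(10*2^5, 95) = 95
  i=6: min(10*2^6, 95) = 95
  i=7: min(10*2^7, 95) = 95
  i=8: min(10*2^8, 95) = 95
  i=9: min(10*2^9, 95) = 95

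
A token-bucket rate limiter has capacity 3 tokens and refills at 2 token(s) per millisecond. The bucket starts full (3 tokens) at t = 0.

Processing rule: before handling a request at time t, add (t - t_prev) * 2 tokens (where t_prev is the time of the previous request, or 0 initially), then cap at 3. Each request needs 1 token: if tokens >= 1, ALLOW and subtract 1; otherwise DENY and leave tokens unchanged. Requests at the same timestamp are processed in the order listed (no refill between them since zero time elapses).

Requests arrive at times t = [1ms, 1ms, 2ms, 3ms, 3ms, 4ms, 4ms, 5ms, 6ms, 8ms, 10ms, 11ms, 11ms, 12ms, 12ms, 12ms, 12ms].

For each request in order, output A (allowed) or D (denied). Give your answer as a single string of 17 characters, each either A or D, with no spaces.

Answer: AAAAAAAAAAAAAAAAD

Derivation:
Simulating step by step:
  req#1 t=1ms: ALLOW
  req#2 t=1ms: ALLOW
  req#3 t=2ms: ALLOW
  req#4 t=3ms: ALLOW
  req#5 t=3ms: ALLOW
  req#6 t=4ms: ALLOW
  req#7 t=4ms: ALLOW
  req#8 t=5ms: ALLOW
  req#9 t=6ms: ALLOW
  req#10 t=8ms: ALLOW
  req#11 t=10ms: ALLOW
  req#12 t=11ms: ALLOW
  req#13 t=11ms: ALLOW
  req#14 t=12ms: ALLOW
  req#15 t=12ms: ALLOW
  req#16 t=12ms: ALLOW
  req#17 t=12ms: DENY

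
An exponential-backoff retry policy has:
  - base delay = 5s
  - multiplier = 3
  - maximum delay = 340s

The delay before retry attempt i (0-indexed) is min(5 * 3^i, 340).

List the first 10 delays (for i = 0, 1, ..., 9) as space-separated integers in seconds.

Computing each delay:
  i=0: min(5*3^0, 340) = 5
  i=1: min(5*3^1, 340) = 15
  i=2: min(5*3^2, 340) = 45
  i=3: min(5*3^3, 340) = 135
  i=4: min(5*3^4, 340) = 340
  i=5: min(5*3^5, 340) = 340
  i=6: min(5*3^6, 340) = 340
  i=7: min(5*3^7, 340) = 340
  i=8: min(5*3^8, 340) = 340
  i=9: min(5*3^9, 340) = 340

Answer: 5 15 45 135 340 340 340 340 340 340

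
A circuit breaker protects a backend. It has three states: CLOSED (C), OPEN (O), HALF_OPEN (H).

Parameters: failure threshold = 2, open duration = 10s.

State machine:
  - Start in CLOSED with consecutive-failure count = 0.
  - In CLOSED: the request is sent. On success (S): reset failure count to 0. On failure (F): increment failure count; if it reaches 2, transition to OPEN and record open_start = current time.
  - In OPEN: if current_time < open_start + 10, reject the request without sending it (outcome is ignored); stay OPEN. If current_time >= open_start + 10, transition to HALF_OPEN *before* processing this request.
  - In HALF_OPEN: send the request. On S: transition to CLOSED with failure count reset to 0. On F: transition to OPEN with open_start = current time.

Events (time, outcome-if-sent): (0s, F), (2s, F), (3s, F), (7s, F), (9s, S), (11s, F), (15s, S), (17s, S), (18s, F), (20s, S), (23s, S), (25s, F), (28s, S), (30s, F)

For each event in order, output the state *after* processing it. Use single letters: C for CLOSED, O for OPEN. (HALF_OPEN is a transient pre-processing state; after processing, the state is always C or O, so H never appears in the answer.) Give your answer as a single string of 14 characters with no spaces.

State after each event:
  event#1 t=0s outcome=F: state=CLOSED
  event#2 t=2s outcome=F: state=OPEN
  event#3 t=3s outcome=F: state=OPEN
  event#4 t=7s outcome=F: state=OPEN
  event#5 t=9s outcome=S: state=OPEN
  event#6 t=11s outcome=F: state=OPEN
  event#7 t=15s outcome=S: state=CLOSED
  event#8 t=17s outcome=S: state=CLOSED
  event#9 t=18s outcome=F: state=CLOSED
  event#10 t=20s outcome=S: state=CLOSED
  event#11 t=23s outcome=S: state=CLOSED
  event#12 t=25s outcome=F: state=CLOSED
  event#13 t=28s outcome=S: state=CLOSED
  event#14 t=30s outcome=F: state=CLOSED

Answer: COOOOOCCCCCCCC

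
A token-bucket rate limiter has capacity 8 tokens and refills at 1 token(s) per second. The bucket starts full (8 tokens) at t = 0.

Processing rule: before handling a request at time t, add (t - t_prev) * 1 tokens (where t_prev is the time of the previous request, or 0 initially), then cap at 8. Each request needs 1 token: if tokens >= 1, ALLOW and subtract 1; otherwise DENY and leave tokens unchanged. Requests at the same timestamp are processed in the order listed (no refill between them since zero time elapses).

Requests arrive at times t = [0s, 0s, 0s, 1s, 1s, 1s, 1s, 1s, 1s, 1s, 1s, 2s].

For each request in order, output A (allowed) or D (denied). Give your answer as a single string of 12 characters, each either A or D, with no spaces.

Answer: AAAAAAAAADDA

Derivation:
Simulating step by step:
  req#1 t=0s: ALLOW
  req#2 t=0s: ALLOW
  req#3 t=0s: ALLOW
  req#4 t=1s: ALLOW
  req#5 t=1s: ALLOW
  req#6 t=1s: ALLOW
  req#7 t=1s: ALLOW
  req#8 t=1s: ALLOW
  req#9 t=1s: ALLOW
  req#10 t=1s: DENY
  req#11 t=1s: DENY
  req#12 t=2s: ALLOW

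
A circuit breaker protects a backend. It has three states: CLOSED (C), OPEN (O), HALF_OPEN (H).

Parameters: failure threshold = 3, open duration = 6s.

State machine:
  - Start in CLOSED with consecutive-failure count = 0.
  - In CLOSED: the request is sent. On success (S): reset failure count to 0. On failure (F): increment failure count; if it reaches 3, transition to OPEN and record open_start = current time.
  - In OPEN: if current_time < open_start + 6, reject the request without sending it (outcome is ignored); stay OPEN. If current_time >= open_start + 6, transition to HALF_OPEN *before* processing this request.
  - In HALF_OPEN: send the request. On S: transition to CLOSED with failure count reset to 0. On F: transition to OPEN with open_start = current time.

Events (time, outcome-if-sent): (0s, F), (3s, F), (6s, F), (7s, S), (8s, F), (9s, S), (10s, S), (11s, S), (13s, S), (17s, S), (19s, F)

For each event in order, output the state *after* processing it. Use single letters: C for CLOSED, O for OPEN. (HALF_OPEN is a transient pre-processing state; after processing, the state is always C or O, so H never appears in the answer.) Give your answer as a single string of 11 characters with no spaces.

State after each event:
  event#1 t=0s outcome=F: state=CLOSED
  event#2 t=3s outcome=F: state=CLOSED
  event#3 t=6s outcome=F: state=OPEN
  event#4 t=7s outcome=S: state=OPEN
  event#5 t=8s outcome=F: state=OPEN
  event#6 t=9s outcome=S: state=OPEN
  event#7 t=10s outcome=S: state=OPEN
  event#8 t=11s outcome=S: state=OPEN
  event#9 t=13s outcome=S: state=CLOSED
  event#10 t=17s outcome=S: state=CLOSED
  event#11 t=19s outcome=F: state=CLOSED

Answer: CCOOOOOOCCC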